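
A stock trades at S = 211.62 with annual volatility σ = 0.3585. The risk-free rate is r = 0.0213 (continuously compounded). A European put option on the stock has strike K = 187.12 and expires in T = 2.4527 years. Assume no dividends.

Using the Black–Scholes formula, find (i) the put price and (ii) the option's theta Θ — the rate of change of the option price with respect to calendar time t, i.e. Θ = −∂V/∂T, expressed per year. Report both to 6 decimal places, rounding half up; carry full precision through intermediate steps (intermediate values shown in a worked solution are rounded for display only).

σ√T = 0.3585·√2.4527 = 0.561450
d₁ = (ln(S/K) + (r+σ²/2)T) / (σ√T) = (ln(211.62/187.12) + (0.0213+0.3585²/2)·2.4527) / 0.561450 = (0.123042 + 0.209856) / 0.561450 = 0.592925
d₂ = d₁ − σ√T = 0.592925 − 0.561450 = 0.031474
e^{−rT} = e^{−0.0213·2.4527} = 0.949099
N(−d₁) = 0.276616,  N(−d₂) = 0.487446
Put price V = K·e^{−rT}·N(−d₂) − S·N(−d₁) = 86.568066 − 58.537421 = 28.030645
φ(d₁) = (1/√(2π))·e^{−d₁²/2} = 0.334634
Θ = −S·φ(d₁)·σ/(2√T) + r·K·e^{−rT}·N(−d₂) = −8.105195 + 1.843900 = -6.261295

price = 28.030645
Θ = -6.261295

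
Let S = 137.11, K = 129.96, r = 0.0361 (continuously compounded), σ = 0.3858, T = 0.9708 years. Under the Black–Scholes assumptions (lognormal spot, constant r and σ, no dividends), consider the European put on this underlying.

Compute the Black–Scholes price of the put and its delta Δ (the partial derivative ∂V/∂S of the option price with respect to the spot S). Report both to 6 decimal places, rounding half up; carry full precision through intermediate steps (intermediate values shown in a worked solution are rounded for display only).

σ√T = 0.3858·√0.9708 = 0.380126
d₁ = (ln(S/K) + (r+σ²/2)T) / (σ√T) = (ln(137.11/129.96) + (0.0361+0.3858²/2)·0.9708) / 0.380126 = (0.053557 + 0.107294) / 0.380126 = 0.423151
d₂ = d₁ − σ√T = 0.423151 − 0.380126 = 0.043025
e^{−rT} = e^{−0.0361·0.9708} = 0.965561
N(−d₁) = 0.336093,  N(−d₂) = 0.482841
Put price V = K·e^{−rT}·N(−d₂) − S·N(−d₁) = 60.588944 − 46.081662 = 14.507281
Δ = −N(−d₁) = -0.336093

price = 14.507281
Δ = -0.336093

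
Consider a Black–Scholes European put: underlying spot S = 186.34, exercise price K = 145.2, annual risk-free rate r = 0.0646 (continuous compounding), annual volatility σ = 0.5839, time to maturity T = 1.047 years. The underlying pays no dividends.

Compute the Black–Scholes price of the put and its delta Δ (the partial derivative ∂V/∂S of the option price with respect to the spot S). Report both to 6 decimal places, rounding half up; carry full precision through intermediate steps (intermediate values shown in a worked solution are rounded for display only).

σ√T = 0.5839·√1.047 = 0.597464
d₁ = (ln(S/K) + (r+σ²/2)T) / (σ√T) = (ln(186.34/145.2) + (0.0646+0.5839²/2)·1.047) / 0.597464 = (0.249461 + 0.246118) / 0.597464 = 0.829470
d₂ = d₁ − σ√T = 0.829470 − 0.597464 = 0.232006
e^{−rT} = e^{−0.0646·1.047} = 0.934600
N(−d₁) = 0.203419,  N(−d₂) = 0.408267
Put price V = K·e^{−rT}·N(−d₂) − S·N(−d₁) = 55.403402 − 37.905127 = 17.498275
Δ = −N(−d₁) = -0.203419

price = 17.498275
Δ = -0.203419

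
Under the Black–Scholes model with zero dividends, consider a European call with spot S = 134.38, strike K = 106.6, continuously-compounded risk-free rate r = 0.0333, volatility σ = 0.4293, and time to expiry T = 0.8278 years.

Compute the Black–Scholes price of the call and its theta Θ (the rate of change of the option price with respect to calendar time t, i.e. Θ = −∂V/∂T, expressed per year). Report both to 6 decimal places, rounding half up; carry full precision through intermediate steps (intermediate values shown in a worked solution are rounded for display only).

σ√T = 0.4293·√0.8278 = 0.390592
d₁ = (ln(S/K) + (r+σ²/2)T) / (σ√T) = (ln(134.38/106.6) + (0.0333+0.4293²/2)·0.8278) / 0.390592 = (0.231588 + 0.103847) / 0.390592 = 0.858786
d₂ = d₁ − σ√T = 0.858786 − 0.390592 = 0.468193
e^{−rT} = e^{−0.0333·0.8278} = 0.972811
N(d₁) = 0.804771,  N(d₂) = 0.680177
Call price V = S·N(d₁) − K·e^{−rT}·N(d₂) = 108.145072 − 70.535443 = 37.609629
φ(d₁) = (1/√(2π))·e^{−d₁²/2} = 0.275906
Θ = −S·φ(d₁)·σ/(2√T) − r·K·e^{−rT}·N(d₂) = −8.747099 − 2.348830 = -11.095929

price = 37.609629
Θ = -11.095929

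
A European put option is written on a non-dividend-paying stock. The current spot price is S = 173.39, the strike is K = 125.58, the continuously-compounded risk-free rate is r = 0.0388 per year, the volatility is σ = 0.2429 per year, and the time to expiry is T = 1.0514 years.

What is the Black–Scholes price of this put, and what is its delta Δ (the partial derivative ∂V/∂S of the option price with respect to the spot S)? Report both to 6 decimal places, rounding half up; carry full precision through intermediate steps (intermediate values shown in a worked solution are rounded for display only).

price = 1.151458
Δ = -0.056646

σ√T = 0.2429·√1.0514 = 0.249064
d₁ = (ln(S/K) + (r+σ²/2)T) / (σ√T) = (ln(173.39/125.58) + (0.0388+0.2429²/2)·1.0514) / 0.249064 = (0.322600 + 0.071811) / 0.249064 = 1.583572
d₂ = d₁ − σ√T = 1.583572 − 0.249064 = 1.334508
e^{−rT} = e^{−0.0388·1.0514} = 0.960027
N(−d₁) = 0.056646,  N(−d₂) = 0.091019
Put price V = K·e^{−rT}·N(−d₂) − S·N(−d₁) = 10.973238 − 9.821780 = 1.151458
Δ = −N(−d₁) = -0.056646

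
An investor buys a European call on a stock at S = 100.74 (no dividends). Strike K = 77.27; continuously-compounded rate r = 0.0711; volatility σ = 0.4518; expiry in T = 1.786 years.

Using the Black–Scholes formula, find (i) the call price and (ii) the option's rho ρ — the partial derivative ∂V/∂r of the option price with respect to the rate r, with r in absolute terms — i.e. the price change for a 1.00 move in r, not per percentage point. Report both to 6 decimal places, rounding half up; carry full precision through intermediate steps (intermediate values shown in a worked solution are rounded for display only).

price = 40.264984
ρ = 77.299914

σ√T = 0.4518·√1.786 = 0.603791
d₁ = (ln(S/K) + (r+σ²/2)T) / (σ√T) = (ln(100.74/77.27) + (0.0711+0.4518²/2)·1.786) / 0.603791 = (0.265237 + 0.309267) / 0.603791 = 0.951494
d₂ = d₁ − σ√T = 0.951494 − 0.603791 = 0.347702
e^{−rT} = e^{−0.0711·1.786} = 0.880747
N(d₁) = 0.829323,  N(d₂) = 0.635968
Call price V = S·N(d₁) − K·e^{−rT}·N(d₂) = 83.546011 − 43.281027 = 40.264984
ρ = K·T·e^{−rT}·N(d₂) = 77.299914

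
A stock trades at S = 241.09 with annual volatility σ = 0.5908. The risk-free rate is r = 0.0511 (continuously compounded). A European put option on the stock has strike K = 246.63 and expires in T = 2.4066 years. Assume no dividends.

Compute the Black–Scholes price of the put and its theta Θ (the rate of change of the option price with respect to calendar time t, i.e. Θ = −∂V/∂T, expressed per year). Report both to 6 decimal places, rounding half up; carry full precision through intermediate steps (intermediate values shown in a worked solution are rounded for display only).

σ√T = 0.5908·√2.4066 = 0.916521
d₁ = (ln(S/K) + (r+σ²/2)T) / (σ√T) = (ln(241.09/246.63) + (0.0511+0.5908²/2)·2.4066) / 0.916521 = (-0.022719 + 0.542983) / 0.916521 = 0.567651
d₂ = d₁ − σ√T = 0.567651 − 0.916521 = -0.348870
e^{−rT} = e^{−0.0511·2.4066} = 0.884284
N(−d₁) = 0.285136,  N(−d₂) = 0.636407
Put price V = K·e^{−rT}·N(−d₂) − S·N(−d₁) = 138.794515 − 68.743465 = 70.051050
φ(d₁) = (1/√(2π))·e^{−d₁²/2} = 0.339578
Θ = −S·φ(d₁)·σ/(2√T) + r·K·e^{−rT}·N(−d₂) = −15.589315 + 7.092400 = -8.496916

price = 70.051050
Θ = -8.496916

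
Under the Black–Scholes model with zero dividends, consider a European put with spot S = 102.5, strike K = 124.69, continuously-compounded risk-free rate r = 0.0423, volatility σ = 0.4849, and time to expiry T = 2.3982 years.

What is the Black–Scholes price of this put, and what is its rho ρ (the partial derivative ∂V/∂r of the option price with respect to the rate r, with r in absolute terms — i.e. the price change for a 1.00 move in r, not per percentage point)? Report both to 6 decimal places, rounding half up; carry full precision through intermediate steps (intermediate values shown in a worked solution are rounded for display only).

σ√T = 0.4849·√2.3982 = 0.750922
d₁ = (ln(S/K) + (r+σ²/2)T) / (σ√T) = (ln(102.5/124.69) + (0.0423+0.4849²/2)·2.3982) / 0.750922 = (-0.195968 + 0.383386) / 0.750922 = 0.249584
d₂ = d₁ − σ√T = 0.249584 − 0.750922 = -0.501338
e^{−rT} = e^{−0.0423·2.3982} = 0.903532
N(−d₁) = 0.401455,  N(−d₂) = 0.691933
Put price V = K·e^{−rT}·N(−d₂) − S·N(−d₁) = 77.954188 − 41.149097 = 36.805091
ρ = −K·T·e^{−rT}·N(−d₂) = -186.949734

price = 36.805091
ρ = -186.949734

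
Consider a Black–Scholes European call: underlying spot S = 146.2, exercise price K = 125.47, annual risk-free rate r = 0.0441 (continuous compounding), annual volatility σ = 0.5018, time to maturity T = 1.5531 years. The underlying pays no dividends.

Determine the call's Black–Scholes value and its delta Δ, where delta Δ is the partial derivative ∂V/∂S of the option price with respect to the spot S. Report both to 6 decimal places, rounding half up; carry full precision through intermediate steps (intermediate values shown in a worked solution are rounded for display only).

price = 48.773396
Δ = 0.747524

σ√T = 0.5018·√1.5531 = 0.625360
d₁ = (ln(S/K) + (r+σ²/2)T) / (σ√T) = (ln(146.2/125.47) + (0.0441+0.5018²/2)·1.5531) / 0.625360 = (0.152909 + 0.264030) / 0.625360 = 0.666717
d₂ = d₁ − σ√T = 0.666717 − 0.625360 = 0.041357
e^{−rT} = e^{−0.0441·1.5531} = 0.933801
N(d₁) = 0.747524,  N(d₂) = 0.516494
Call price V = S·N(d₁) − K·e^{−rT}·N(d₂) = 109.287940 − 60.514544 = 48.773396
Δ = N(d₁) = 0.747524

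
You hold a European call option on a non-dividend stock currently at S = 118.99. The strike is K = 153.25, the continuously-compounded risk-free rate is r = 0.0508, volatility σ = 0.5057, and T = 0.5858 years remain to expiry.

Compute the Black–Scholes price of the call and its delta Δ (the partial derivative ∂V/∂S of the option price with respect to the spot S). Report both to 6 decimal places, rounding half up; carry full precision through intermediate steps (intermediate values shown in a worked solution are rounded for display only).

price = 8.927894
Δ = 0.350737

σ√T = 0.5057·√0.5858 = 0.387051
d₁ = (ln(S/K) + (r+σ²/2)T) / (σ√T) = (ln(118.99/153.25) + (0.0508+0.5057²/2)·0.5858) / 0.387051 = (-0.253031 + 0.104663) / 0.387051 = -0.383331
d₂ = d₁ − σ√T = -0.383331 − 0.387051 = -0.770381
e^{−rT} = e^{−0.0508·0.5858} = 0.970680
N(d₁) = 0.350737,  N(d₂) = 0.220537
Call price V = S·N(d₁) − K·e^{−rT}·N(d₂) = 41.734220 − 32.806326 = 8.927894
Δ = N(d₁) = 0.350737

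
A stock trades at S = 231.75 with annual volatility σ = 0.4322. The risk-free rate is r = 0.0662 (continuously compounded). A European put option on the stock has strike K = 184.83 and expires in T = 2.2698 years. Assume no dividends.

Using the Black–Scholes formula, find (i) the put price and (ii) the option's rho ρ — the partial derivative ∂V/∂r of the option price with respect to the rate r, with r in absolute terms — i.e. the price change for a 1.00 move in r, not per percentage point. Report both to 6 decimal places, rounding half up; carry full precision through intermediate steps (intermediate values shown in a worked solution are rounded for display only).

price = 21.237873
ρ = -144.500933

σ√T = 0.4322·√2.2698 = 0.651146
d₁ = (ln(S/K) + (r+σ²/2)T) / (σ√T) = (ln(231.75/184.83) + (0.0662+0.4322²/2)·2.2698) / 0.651146 = (0.226223 + 0.362256) / 0.651146 = 0.903759
d₂ = d₁ − σ√T = 0.903759 − 0.651146 = 0.252613
e^{−rT} = e^{−0.0662·2.2698} = 0.860484
N(−d₁) = 0.183062,  N(−d₂) = 0.400284
Put price V = K·e^{−rT}·N(−d₂) − S·N(−d₁) = 63.662407 − 42.424535 = 21.237873
ρ = −K·T·e^{−rT}·N(−d₂) = -144.500933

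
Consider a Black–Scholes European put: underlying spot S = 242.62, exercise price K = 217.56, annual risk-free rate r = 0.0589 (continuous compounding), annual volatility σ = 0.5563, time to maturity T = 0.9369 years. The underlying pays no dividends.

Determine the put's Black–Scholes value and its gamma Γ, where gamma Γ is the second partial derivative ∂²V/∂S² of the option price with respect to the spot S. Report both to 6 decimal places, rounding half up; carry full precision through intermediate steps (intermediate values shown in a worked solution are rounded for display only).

σ√T = 0.5563·√0.9369 = 0.538463
d₁ = (ln(S/K) + (r+σ²/2)T) / (σ√T) = (ln(242.62/217.56) + (0.0589+0.5563²/2)·0.9369) / 0.538463 = (0.109022 + 0.200154) / 0.538463 = 0.574183
d₂ = d₁ − σ√T = 0.574183 − 0.538463 = 0.035720
e^{−rT} = e^{−0.0589·0.9369} = 0.946312
N(−d₁) = 0.282922,  N(−d₂) = 0.485753
Put price V = K·e^{−rT}·N(−d₂) − S·N(−d₁) = 100.006537 − 68.642520 = 31.364017
φ(d₁) = (1/√(2π))·e^{−d₁²/2} = 0.338314
Γ = φ(d₁) / (S·σ·√T) = 0.002590

price = 31.364017
Γ = 0.002590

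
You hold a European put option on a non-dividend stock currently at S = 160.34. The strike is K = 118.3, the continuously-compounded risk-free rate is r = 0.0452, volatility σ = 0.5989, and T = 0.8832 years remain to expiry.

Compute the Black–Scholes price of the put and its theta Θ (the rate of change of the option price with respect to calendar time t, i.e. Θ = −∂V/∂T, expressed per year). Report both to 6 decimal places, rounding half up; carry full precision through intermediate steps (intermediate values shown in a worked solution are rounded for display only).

price = 12.318899
Θ = -11.779750

σ√T = 0.5989·√0.8832 = 0.562839
d₁ = (ln(S/K) + (r+σ²/2)T) / (σ√T) = (ln(160.34/118.3) + (0.0452+0.5989²/2)·0.8832) / 0.562839 = (0.304073 + 0.198314) / 0.562839 = 0.892595
d₂ = d₁ − σ√T = 0.892595 − 0.562839 = 0.329757
e^{−rT} = e^{−0.0452·0.8832} = 0.960866
N(−d₁) = 0.186037,  N(−d₂) = 0.370792
Put price V = K·e^{−rT}·N(−d₂) − S·N(−d₁) = 42.148067 − 29.829168 = 12.318899
φ(d₁) = (1/√(2π))·e^{−d₁²/2} = 0.267857
Θ = −S·φ(d₁)·σ/(2√T) + r·K·e^{−rT}·N(−d₂) = −13.684842 + 1.905093 = -11.779750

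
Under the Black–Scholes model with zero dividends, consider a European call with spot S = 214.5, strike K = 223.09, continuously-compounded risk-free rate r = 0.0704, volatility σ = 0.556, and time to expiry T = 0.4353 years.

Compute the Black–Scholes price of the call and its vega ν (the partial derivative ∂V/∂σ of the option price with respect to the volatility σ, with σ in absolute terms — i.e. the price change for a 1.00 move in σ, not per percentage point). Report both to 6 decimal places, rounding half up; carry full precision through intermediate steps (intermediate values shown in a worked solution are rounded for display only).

price = 30.431125
ν = 55.741477

σ√T = 0.556·√0.4353 = 0.366834
d₁ = (ln(S/K) + (r+σ²/2)T) / (σ√T) = (ln(214.5/223.09) + (0.0704+0.556²/2)·0.4353) / 0.366834 = (-0.039266 + 0.097929) / 0.366834 = 0.159917
d₂ = d₁ − σ√T = 0.159917 − 0.366834 = -0.206916
e^{−rT} = e^{−0.0704·0.4353} = 0.969820
N(d₁) = 0.563527,  N(d₂) = 0.418038
Call price V = S·N(d₁) − K·e^{−rT}·N(d₂) = 120.876516 − 90.445391 = 30.431125
φ(d₁) = (1/√(2π))·e^{−d₁²/2} = 0.393874
ν = S·φ(d₁)·√T = 55.741477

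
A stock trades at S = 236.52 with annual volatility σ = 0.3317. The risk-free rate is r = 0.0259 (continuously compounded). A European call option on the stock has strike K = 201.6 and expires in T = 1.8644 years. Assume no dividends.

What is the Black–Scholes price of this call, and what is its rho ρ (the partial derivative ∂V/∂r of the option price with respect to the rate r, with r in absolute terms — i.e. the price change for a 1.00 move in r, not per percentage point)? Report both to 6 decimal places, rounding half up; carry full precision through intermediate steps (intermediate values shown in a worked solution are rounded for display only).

price = 64.501265
ρ = 212.046288

σ√T = 0.3317·√1.8644 = 0.452913
d₁ = (ln(S/K) + (r+σ²/2)T) / (σ√T) = (ln(236.52/201.6) + (0.0259+0.3317²/2)·1.8644) / 0.452913 = (0.159747 + 0.150853) / 0.452913 = 0.685783
d₂ = d₁ − σ√T = 0.685783 − 0.452913 = 0.232870
e^{−rT} = e^{−0.0259·1.8644} = 0.952859
N(d₁) = 0.753575,  N(d₂) = 0.592069
Call price V = S·N(d₁) − K·e^{−rT}·N(d₂) = 178.235596 − 113.734332 = 64.501265
ρ = K·T·e^{−rT}·N(d₂) = 212.046288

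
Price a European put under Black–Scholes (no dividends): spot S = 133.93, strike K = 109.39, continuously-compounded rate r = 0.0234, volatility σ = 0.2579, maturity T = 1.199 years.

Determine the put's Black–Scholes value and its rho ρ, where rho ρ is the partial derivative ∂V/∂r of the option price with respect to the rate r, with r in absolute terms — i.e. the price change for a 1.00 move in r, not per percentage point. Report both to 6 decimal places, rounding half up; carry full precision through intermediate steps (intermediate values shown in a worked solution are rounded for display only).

price = 3.914921
ρ = -31.867269

σ√T = 0.2579·√1.199 = 0.282398
d₁ = (ln(S/K) + (r+σ²/2)T) / (σ√T) = (ln(133.93/109.39) + (0.0234+0.2579²/2)·1.199) / 0.282398 = (0.202398 + 0.067931) / 0.282398 = 0.957262
d₂ = d₁ − σ√T = 0.957262 − 0.282398 = 0.674865
e^{−rT} = e^{−0.0234·1.199} = 0.972333
N(−d₁) = 0.169217,  N(−d₂) = 0.249881
Put price V = K·e^{−rT}·N(−d₂) − S·N(−d₁) = 26.578206 − 22.663285 = 3.914921
ρ = −K·T·e^{−rT}·N(−d₂) = -31.867269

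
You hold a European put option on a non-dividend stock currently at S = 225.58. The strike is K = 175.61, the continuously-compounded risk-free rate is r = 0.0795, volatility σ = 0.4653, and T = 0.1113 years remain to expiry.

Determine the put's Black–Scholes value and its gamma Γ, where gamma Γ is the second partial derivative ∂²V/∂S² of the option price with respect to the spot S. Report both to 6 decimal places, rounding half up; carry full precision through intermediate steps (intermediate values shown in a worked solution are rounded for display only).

σ√T = 0.4653·√0.1113 = 0.155232
d₁ = (ln(S/K) + (r+σ²/2)T) / (σ√T) = (ln(225.58/175.61) + (0.0795+0.4653²/2)·0.1113) / 0.155232 = (0.250409 + 0.020897) / 0.155232 = 1.747748
d₂ = d₁ − σ√T = 1.747748 − 0.155232 = 1.592516
e^{−rT} = e^{−0.0795·0.1113} = 0.991191
N(−d₁) = 0.040254,  N(−d₂) = 0.055634
Put price V = K·e^{−rT}·N(−d₂) − S·N(−d₁) = 9.683886 − 9.080460 = 0.603426
φ(d₁) = (1/√(2π))·e^{−d₁²/2} = 0.086618
Γ = φ(d₁) / (S·σ·√T) = 0.002474

price = 0.603426
Γ = 0.002474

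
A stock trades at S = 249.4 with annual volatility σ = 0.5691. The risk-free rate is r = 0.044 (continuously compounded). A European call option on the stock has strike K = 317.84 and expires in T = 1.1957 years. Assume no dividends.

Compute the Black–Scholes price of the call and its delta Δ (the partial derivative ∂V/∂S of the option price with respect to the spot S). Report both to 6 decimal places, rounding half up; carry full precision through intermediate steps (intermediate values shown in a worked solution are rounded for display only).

σ√T = 0.5691·√1.1957 = 0.622300
d₁ = (ln(S/K) + (r+σ²/2)T) / (σ√T) = (ln(249.4/317.84) + (0.044+0.5691²/2)·1.1957) / 0.622300 = (-0.242490 + 0.246239) / 0.622300 = 0.006025
d₂ = d₁ − σ√T = 0.006025 − 0.622300 = -0.616275
e^{−rT} = e^{−0.044·1.1957} = 0.948749
N(d₁) = 0.502404,  N(d₂) = 0.268857
Call price V = S·N(d₁) − K·e^{−rT}·N(d₂) = 125.299448 − 81.073804 = 44.225644
Δ = N(d₁) = 0.502404

price = 44.225644
Δ = 0.502404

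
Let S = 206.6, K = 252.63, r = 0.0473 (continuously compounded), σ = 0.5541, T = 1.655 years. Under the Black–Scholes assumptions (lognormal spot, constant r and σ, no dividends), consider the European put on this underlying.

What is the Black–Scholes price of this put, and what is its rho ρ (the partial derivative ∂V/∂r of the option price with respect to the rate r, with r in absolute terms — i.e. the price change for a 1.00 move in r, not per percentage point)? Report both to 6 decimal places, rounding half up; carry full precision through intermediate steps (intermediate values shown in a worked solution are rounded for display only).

price = 75.665523
ρ = -271.221641

σ√T = 0.5541·√1.655 = 0.712832
d₁ = (ln(S/K) + (r+σ²/2)T) / (σ√T) = (ln(206.6/252.63) + (0.0473+0.5541²/2)·1.655) / 0.712832 = (-0.201141 + 0.332346) / 0.712832 = 0.184061
d₂ = d₁ − σ√T = 0.184061 − 0.712832 = -0.528771
e^{−rT} = e^{−0.0473·1.655} = 0.924704
N(−d₁) = 0.426983,  N(−d₂) = 0.701518
Put price V = K·e^{−rT}·N(−d₂) − S·N(−d₁) = 163.880146 − 88.214622 = 75.665523
ρ = −K·T·e^{−rT}·N(−d₂) = -271.221641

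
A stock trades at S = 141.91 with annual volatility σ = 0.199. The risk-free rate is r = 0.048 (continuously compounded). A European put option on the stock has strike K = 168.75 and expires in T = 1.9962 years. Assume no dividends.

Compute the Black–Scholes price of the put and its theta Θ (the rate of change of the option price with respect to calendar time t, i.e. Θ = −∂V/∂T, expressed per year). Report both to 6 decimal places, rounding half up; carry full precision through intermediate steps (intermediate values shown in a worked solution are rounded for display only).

price = 22.831509
Θ = 0.915827

σ√T = 0.199·√1.9962 = 0.281161
d₁ = (ln(S/K) + (r+σ²/2)T) / (σ√T) = (ln(141.91/168.75) + (0.048+0.199²/2)·1.9962) / 0.281161 = (-0.173225 + 0.135343) / 0.281161 = -0.134734
d₂ = d₁ − σ√T = -0.134734 − 0.281161 = -0.415895
e^{−rT} = e^{−0.048·1.9962} = 0.908630
N(−d₁) = 0.553589,  N(−d₂) = 0.661257
Put price V = K·e^{−rT}·N(−d₂) − S·N(−d₁) = 101.391305 − 78.559795 = 22.831509
φ(d₁) = (1/√(2π))·e^{−d₁²/2} = 0.395338
Θ = −S·φ(d₁)·σ/(2√T) + r·K·e^{−rT}·N(−d₂) = −3.950956 + 4.866783 = 0.915827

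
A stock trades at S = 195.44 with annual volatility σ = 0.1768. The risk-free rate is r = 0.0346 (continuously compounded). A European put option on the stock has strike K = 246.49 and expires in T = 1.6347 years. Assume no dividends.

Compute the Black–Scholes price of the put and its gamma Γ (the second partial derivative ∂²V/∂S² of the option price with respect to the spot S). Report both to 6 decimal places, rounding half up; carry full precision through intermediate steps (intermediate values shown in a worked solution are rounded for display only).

price = 43.515421
Γ = 0.007247

σ√T = 0.1768·√1.6347 = 0.226048
d₁ = (ln(S/K) + (r+σ²/2)T) / (σ√T) = (ln(195.44/246.49) + (0.0346+0.1768²/2)·1.6347) / 0.226048 = (-0.232068 + 0.082110) / 0.226048 = -0.663391
d₂ = d₁ − σ√T = -0.663391 − 0.226048 = -0.889439
e^{−rT} = e^{−0.0346·1.6347} = 0.945009
N(−d₁) = 0.746460,  N(−d₂) = 0.813117
Put price V = K·e^{−rT}·N(−d₂) − S·N(−d₁) = 189.403556 − 145.888135 = 43.515421
φ(d₁) = (1/√(2π))·e^{−d₁²/2} = 0.320145
Γ = φ(d₁) / (S·σ·√T) = 0.007247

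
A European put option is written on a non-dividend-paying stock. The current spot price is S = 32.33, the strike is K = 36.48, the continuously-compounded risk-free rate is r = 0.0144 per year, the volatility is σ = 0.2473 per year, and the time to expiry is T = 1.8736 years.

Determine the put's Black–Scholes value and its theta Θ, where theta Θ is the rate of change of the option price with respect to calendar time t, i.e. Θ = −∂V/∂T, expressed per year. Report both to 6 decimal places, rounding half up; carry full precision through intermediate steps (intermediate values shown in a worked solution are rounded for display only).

price = 6.320345
Θ = -0.814595

σ√T = 0.2473·√1.8736 = 0.338503
d₁ = (ln(S/K) + (r+σ²/2)T) / (σ√T) = (ln(32.33/36.48) + (0.0144+0.2473²/2)·1.8736) / 0.338503 = (-0.120769 + 0.084272) / 0.338503 = -0.107818
d₂ = d₁ − σ√T = -0.107818 − 0.338503 = -0.446321
e^{−rT} = e^{−0.0144·1.8736} = 0.973381
N(−d₁) = 0.542930,  N(−d₂) = 0.672317
Put price V = K·e^{−rT}·N(−d₂) − S·N(−d₁) = 23.873266 − 17.552921 = 6.320345
φ(d₁) = (1/√(2π))·e^{−d₁²/2} = 0.396630
Θ = −S·φ(d₁)·σ/(2√T) + r·K·e^{−rT}·N(−d₂) = −1.158370 + 0.343775 = -0.814595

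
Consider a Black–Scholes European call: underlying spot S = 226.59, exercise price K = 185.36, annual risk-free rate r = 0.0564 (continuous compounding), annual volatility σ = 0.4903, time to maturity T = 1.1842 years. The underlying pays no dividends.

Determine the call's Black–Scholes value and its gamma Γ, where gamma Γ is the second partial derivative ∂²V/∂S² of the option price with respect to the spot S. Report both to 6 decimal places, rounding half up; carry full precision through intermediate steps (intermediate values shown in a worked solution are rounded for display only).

σ√T = 0.4903·√1.1842 = 0.533549
d₁ = (ln(S/K) + (r+σ²/2)T) / (σ√T) = (ln(226.59/185.36) + (0.0564+0.4903²/2)·1.1842) / 0.533549 = (0.200842 + 0.209126) / 0.533549 = 0.768380
d₂ = d₁ − σ√T = 0.768380 − 0.533549 = 0.234831
e^{−rT} = e^{−0.0564·1.1842} = 0.935393
N(d₁) = 0.778869,  N(d₂) = 0.592830
Call price V = S·N(d₁) − K·e^{−rT}·N(d₂) = 176.483997 − 102.787472 = 73.696525
φ(d₁) = (1/√(2π))·e^{−d₁²/2} = 0.296965
Γ = φ(d₁) / (S·σ·√T) = 0.002456

price = 73.696525
Γ = 0.002456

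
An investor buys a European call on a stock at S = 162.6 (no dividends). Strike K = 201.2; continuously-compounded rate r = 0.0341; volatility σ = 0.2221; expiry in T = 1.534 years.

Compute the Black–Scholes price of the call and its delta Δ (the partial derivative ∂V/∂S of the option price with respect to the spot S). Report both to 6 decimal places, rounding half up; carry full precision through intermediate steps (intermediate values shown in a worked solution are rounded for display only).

σ√T = 0.2221·√1.534 = 0.275081
d₁ = (ln(S/K) + (r+σ²/2)T) / (σ√T) = (ln(162.6/201.2) + (0.0341+0.2221²/2)·1.534) / 0.275081 = (-0.213006 + 0.090144) / 0.275081 = -0.446639
d₂ = d₁ − σ√T = -0.446639 − 0.275081 = -0.721720
e^{−rT} = e^{−0.0341·1.534} = 0.949035
N(d₁) = 0.327568,  N(d₂) = 0.235233
Call price V = S·N(d₁) − K·e^{−rT}·N(d₂) = 53.262564 − 44.916838 = 8.345725
Δ = N(d₁) = 0.327568

price = 8.345725
Δ = 0.327568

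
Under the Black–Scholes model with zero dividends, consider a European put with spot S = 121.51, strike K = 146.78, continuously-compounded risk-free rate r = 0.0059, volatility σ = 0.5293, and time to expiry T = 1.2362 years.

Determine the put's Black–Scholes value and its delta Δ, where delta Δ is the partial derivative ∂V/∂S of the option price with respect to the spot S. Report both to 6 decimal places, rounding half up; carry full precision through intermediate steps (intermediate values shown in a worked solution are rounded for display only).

σ√T = 0.5293·√1.2362 = 0.588500
d₁ = (ln(S/K) + (r+σ²/2)T) / (σ√T) = (ln(121.51/146.78) + (0.0059+0.5293²/2)·1.2362) / 0.588500 = (-0.188938 + 0.180460) / 0.588500 = -0.014407
d₂ = d₁ − σ√T = -0.014407 − 0.588500 = -0.602907
e^{−rT} = e^{−0.0059·1.2362} = 0.992733
N(−d₁) = 0.505748,  N(−d₂) = 0.726715
Put price V = K·e^{−rT}·N(−d₂) − S·N(−d₁) = 105.892038 − 61.453382 = 44.438656
Δ = −N(−d₁) = -0.505748

price = 44.438656
Δ = -0.505748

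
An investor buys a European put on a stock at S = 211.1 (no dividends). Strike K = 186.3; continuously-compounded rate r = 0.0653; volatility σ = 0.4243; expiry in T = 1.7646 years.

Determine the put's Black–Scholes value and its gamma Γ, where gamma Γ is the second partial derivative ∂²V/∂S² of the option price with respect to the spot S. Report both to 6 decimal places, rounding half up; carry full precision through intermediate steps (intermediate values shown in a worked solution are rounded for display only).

price = 22.930235
Γ = 0.002610

σ√T = 0.4243·√1.7646 = 0.563633
d₁ = (ln(S/K) + (r+σ²/2)T) / (σ√T) = (ln(211.1/186.3) + (0.0653+0.4243²/2)·1.7646) / 0.563633 = (0.124974 + 0.274069) / 0.563633 = 0.707984
d₂ = d₁ − σ√T = 0.707984 − 0.563633 = 0.144351
e^{−rT} = e^{−0.0653·1.7646} = 0.891163
N(−d₁) = 0.239478,  N(−d₂) = 0.442612
Put price V = K·e^{−rT}·N(−d₂) − S·N(−d₁) = 73.483952 − 50.553716 = 22.930235
φ(d₁) = (1/√(2π))·e^{−d₁²/2} = 0.310504
Γ = φ(d₁) / (S·σ·√T) = 0.002610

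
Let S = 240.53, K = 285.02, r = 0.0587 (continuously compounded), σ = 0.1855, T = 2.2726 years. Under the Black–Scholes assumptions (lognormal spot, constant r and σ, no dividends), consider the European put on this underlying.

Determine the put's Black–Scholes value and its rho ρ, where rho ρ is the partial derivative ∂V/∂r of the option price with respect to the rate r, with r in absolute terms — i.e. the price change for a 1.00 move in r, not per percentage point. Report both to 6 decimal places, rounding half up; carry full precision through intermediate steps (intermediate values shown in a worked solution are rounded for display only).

price = 31.916592
ρ = -343.674196

σ√T = 0.1855·√2.2726 = 0.279644
d₁ = (ln(S/K) + (r+σ²/2)T) / (σ√T) = (ln(240.53/285.02) + (0.0587+0.1855²/2)·2.2726) / 0.279644 = (-0.169715 + 0.172502) / 0.279644 = 0.009968
d₂ = d₁ − σ√T = 0.009968 − 0.279644 = -0.269676
e^{−rT} = e^{−0.0587·2.2726} = 0.875114
N(−d₁) = 0.496023,  N(−d₂) = 0.606295
Put price V = K·e^{−rT}·N(−d₂) − S·N(−d₁) = 151.225115 − 119.308523 = 31.916592
ρ = −K·T·e^{−rT}·N(−d₂) = -343.674196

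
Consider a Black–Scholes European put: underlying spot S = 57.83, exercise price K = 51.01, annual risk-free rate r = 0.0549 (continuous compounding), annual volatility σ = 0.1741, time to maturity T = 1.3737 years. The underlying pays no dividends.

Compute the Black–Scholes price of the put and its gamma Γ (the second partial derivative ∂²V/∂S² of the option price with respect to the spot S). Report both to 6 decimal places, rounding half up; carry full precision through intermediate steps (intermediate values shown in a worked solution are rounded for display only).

price = 0.912656
Γ = 0.018734

σ√T = 0.1741·√1.3737 = 0.204054
d₁ = (ln(S/K) + (r+σ²/2)T) / (σ√T) = (ln(57.83/51.01) + (0.0549+0.1741²/2)·1.3737) / 0.204054 = (0.125486 + 0.096235) / 0.204054 = 1.086581
d₂ = d₁ − σ√T = 1.086581 − 0.204054 = 0.882528
e^{−rT} = e^{−0.0549·1.3737} = 0.927358
N(−d₁) = 0.138611,  N(−d₂) = 0.188746
Put price V = K·e^{−rT}·N(−d₂) − S·N(−d₁) = 8.928526 − 8.015869 = 0.912656
φ(d₁) = (1/√(2π))·e^{−d₁²/2} = 0.221072
Γ = φ(d₁) / (S·σ·√T) = 0.018734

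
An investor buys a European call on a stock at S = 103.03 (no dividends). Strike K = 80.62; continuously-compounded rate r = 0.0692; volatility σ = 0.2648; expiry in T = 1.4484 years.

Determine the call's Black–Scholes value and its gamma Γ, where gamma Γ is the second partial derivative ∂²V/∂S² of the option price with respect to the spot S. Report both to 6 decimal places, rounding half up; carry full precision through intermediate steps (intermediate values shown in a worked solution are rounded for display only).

σ√T = 0.2648·√1.4484 = 0.318685
d₁ = (ln(S/K) + (r+σ²/2)T) / (σ√T) = (ln(103.03/80.62) + (0.0692+0.2648²/2)·1.4484) / 0.318685 = (0.245273 + 0.151009) / 0.318685 = 1.243492
d₂ = d₁ − σ√T = 1.243492 − 0.318685 = 0.924807
e^{−rT} = e^{−0.0692·1.4484} = 0.904630
N(d₁) = 0.893157,  N(d₂) = 0.822467
Call price V = S·N(d₁) − K·e^{−rT}·N(d₂) = 92.021943 − 59.983550 = 32.038393
φ(d₁) = (1/√(2π))·e^{−d₁²/2} = 0.184137
Γ = φ(d₁) / (S·σ·√T) = 0.005608

price = 32.038393
Γ = 0.005608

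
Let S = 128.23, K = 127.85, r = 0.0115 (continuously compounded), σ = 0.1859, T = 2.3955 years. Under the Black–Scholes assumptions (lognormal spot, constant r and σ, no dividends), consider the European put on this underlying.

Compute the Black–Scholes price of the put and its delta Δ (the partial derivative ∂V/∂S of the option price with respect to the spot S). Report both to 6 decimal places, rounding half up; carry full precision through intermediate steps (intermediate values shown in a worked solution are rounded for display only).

σ√T = 0.1859·√2.3955 = 0.287725
d₁ = (ln(S/K) + (r+σ²/2)T) / (σ√T) = (ln(128.23/127.85) + (0.0115+0.1859²/2)·2.3955) / 0.287725 = (0.002968 + 0.068941) / 0.287725 = 0.249922
d₂ = d₁ − σ√T = 0.249922 − 0.287725 = -0.037803
e^{−rT} = e^{−0.0115·2.3955} = 0.972828
N(−d₁) = 0.401324,  N(−d₂) = 0.515077
Put price V = K·e^{−rT}·N(−d₂) − S·N(−d₁) = 64.063287 − 51.461738 = 12.601549
Δ = −N(−d₁) = -0.401324

price = 12.601549
Δ = -0.401324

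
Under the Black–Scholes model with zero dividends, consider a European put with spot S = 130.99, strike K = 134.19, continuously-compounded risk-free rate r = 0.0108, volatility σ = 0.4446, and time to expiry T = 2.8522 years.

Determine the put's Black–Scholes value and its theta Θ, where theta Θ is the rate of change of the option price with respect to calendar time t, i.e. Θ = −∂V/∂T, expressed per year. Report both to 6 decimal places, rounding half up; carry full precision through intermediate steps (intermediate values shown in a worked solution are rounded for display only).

σ√T = 0.4446·√2.8522 = 0.750861
d₁ = (ln(S/K) + (r+σ²/2)T) / (σ√T) = (ln(130.99/134.19) + (0.0108+0.4446²/2)·2.8522) / 0.750861 = (-0.024136 + 0.312700) / 0.750861 = 0.384311
d₂ = d₁ − σ√T = 0.384311 − 0.750861 = -0.366550
e^{−rT} = e^{−0.0108·2.8522} = 0.969666
N(−d₁) = 0.350374,  N(−d₂) = 0.643023
Put price V = K·e^{−rT}·N(−d₂) − S·N(−d₁) = 83.669753 − 45.895490 = 37.774263
φ(d₁) = (1/√(2π))·e^{−d₁²/2} = 0.370543
Θ = −S·φ(d₁)·σ/(2√T) + r·K·e^{−rT}·N(−d₂) = −6.388901 + 0.903633 = -5.485267

price = 37.774263
Θ = -5.485267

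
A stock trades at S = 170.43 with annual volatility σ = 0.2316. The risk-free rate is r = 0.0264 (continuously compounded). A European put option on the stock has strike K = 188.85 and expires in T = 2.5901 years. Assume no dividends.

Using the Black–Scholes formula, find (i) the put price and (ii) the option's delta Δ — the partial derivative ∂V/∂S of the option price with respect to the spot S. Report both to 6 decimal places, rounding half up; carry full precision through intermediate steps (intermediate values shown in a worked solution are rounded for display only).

price = 28.711769
Δ = -0.462365

σ√T = 0.2316·√2.5901 = 0.372732
d₁ = (ln(S/K) + (r+σ²/2)T) / (σ√T) = (ln(170.43/188.85) + (0.0264+0.2316²/2)·2.5901) / 0.372732 = (-0.102628 + 0.137843) / 0.372732 = 0.094478
d₂ = d₁ − σ√T = 0.094478 − 0.372732 = -0.278254
e^{−rT} = e^{−0.0264·2.5901} = 0.933907
N(−d₁) = 0.462365,  N(−d₂) = 0.609591
Put price V = K·e^{−rT}·N(−d₂) − S·N(−d₁) = 107.512612 − 78.800843 = 28.711769
Δ = −N(−d₁) = -0.462365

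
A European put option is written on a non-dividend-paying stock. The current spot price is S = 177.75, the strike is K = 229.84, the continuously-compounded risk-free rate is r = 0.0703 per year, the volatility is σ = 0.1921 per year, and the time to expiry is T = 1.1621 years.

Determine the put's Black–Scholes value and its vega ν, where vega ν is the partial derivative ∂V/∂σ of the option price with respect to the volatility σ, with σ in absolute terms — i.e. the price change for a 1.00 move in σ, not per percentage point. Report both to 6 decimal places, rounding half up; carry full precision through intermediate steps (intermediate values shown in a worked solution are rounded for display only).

price = 38.491545
ν = 58.004334

σ√T = 0.1921·√1.1621 = 0.207085
d₁ = (ln(S/K) + (r+σ²/2)T) / (σ√T) = (ln(177.75/229.84) + (0.0703+0.1921²/2)·1.1621) / 0.207085 = (-0.257005 + 0.103138) / 0.207085 = -0.743016
d₂ = d₁ − σ√T = -0.743016 − 0.207085 = -0.950101
e^{−rT} = e^{−0.0703·1.1621} = 0.921552
N(−d₁) = 0.771264,  N(−d₂) = 0.828970
Put price V = K·e^{−rT}·N(−d₂) − S·N(−d₁) = 175.583705 − 137.092160 = 38.491545
φ(d₁) = (1/√(2π))·e^{−d₁²/2} = 0.302712
ν = S·φ(d₁)·√T = 58.004334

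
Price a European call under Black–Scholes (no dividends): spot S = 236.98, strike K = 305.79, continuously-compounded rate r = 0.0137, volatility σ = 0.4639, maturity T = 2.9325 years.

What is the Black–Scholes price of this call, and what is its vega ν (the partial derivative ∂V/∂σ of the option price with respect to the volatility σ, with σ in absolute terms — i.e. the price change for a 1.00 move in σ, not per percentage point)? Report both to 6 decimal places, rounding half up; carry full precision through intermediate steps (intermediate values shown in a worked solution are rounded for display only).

price = 56.364803
ν = 160.599815

σ√T = 0.4639·√2.9325 = 0.794408
d₁ = (ln(S/K) + (r+σ²/2)T) / (σ√T) = (ln(236.98/305.79) + (0.0137+0.4639²/2)·2.9325) / 0.794408 = (-0.254923 + 0.355717) / 0.794408 = 0.126880
d₂ = d₁ − σ√T = 0.126880 − 0.794408 = -0.667528
e^{−rT} = e^{−0.0137·2.9325} = 0.960621
N(d₁) = 0.550482,  N(d₂) = 0.252217
Call price V = S·N(d₁) − K·e^{−rT}·N(d₂) = 130.453260 − 74.088457 = 56.364803
φ(d₁) = (1/√(2π))·e^{−d₁²/2} = 0.395744
ν = S·φ(d₁)·√T = 160.599815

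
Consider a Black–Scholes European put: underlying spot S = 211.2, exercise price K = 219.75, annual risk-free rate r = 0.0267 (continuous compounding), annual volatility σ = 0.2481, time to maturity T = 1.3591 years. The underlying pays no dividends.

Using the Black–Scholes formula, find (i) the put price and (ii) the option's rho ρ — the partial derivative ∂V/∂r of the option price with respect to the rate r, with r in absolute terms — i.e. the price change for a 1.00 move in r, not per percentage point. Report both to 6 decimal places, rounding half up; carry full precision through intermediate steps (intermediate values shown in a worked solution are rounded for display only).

price = 24.687690
ρ = -161.902918

σ√T = 0.2481·√1.3591 = 0.289236
d₁ = (ln(S/K) + (r+σ²/2)T) / (σ√T) = (ln(211.2/219.75) + (0.0267+0.2481²/2)·1.3591) / 0.289236 = (-0.039685 + 0.078117) / 0.289236 = 0.132873
d₂ = d₁ − σ√T = 0.132873 − 0.289236 = -0.156363
e^{−rT} = e^{−0.0267·1.3591} = 0.964363
N(−d₁) = 0.447147,  N(−d₂) = 0.562126
Put price V = K·e^{−rT}·N(−d₂) − S·N(−d₁) = 119.125096 − 94.437406 = 24.687690
ρ = −K·T·e^{−rT}·N(−d₂) = -161.902918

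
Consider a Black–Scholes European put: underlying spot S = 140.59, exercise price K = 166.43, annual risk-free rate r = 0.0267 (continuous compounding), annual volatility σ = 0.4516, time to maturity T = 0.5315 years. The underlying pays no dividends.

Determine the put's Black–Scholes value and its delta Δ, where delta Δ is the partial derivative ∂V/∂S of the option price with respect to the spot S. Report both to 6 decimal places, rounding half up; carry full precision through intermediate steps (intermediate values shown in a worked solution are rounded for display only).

price = 33.796416
Δ = -0.619726

σ√T = 0.4516·√0.5315 = 0.329235
d₁ = (ln(S/K) + (r+σ²/2)T) / (σ√T) = (ln(140.59/166.43) + (0.0267+0.4516²/2)·0.5315) / 0.329235 = (-0.168727 + 0.068389) / 0.329235 = -0.304762
d₂ = d₁ − σ√T = -0.304762 − 0.329235 = -0.633997
e^{−rT} = e^{−0.0267·0.5315} = 0.985909
N(−d₁) = 0.619726,  N(−d₂) = 0.736958
Put price V = K·e^{−rT}·N(−d₂) − S·N(−d₁) = 120.923726 − 87.127310 = 33.796416
Δ = −N(−d₁) = -0.619726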